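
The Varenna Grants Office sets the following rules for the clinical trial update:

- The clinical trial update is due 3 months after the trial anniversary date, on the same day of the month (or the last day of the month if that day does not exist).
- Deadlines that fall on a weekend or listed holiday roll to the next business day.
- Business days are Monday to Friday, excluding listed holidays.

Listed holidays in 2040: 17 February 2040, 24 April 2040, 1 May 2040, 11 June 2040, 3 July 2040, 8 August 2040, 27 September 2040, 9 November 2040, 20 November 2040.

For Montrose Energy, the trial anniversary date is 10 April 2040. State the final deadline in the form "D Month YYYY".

10 July 2040

3 months after 10 April 2040, on the same day of the month, is 10 July 2040.
10 July 2040 is a Tuesday and not a listed holiday, so it stands.
So the filing is due 10 July 2040.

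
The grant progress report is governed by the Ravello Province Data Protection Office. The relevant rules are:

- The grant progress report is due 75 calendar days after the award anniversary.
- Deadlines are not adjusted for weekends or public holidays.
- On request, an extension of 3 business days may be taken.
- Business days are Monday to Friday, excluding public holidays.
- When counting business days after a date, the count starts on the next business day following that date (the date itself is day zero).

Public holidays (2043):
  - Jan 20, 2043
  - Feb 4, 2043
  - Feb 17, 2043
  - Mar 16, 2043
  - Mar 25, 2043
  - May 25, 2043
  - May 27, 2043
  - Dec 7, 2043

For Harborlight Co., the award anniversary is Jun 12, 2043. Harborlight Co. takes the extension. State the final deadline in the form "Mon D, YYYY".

Aug 31, 2043

Adding 75 calendar days to Jun 12, 2043 gives Aug 26, 2043.
Aug 26, 2043 is a Wednesday; no weekend or holiday adjustment applies.
Applying the 3-business-day extension: 3 business days after Aug 26, 2043 is Aug 31, 2043.
Aug 31, 2043 is a Monday; no weekend or holiday adjustment applies.
The final due date is Aug 31, 2043.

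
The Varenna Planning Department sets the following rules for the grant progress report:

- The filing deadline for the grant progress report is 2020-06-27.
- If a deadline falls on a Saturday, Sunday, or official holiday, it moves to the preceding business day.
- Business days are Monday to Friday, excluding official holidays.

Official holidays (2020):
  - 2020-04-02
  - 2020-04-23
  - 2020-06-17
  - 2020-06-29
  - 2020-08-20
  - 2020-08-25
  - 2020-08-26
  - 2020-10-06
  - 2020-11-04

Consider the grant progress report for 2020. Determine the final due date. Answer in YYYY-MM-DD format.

Start from the fixed due date, 2020-06-27.
2020-06-27 falls on a Saturday. Rolling to the preceding business day gives 2020-06-26, a Friday.
So the filing is due 2020-06-26.

2020-06-26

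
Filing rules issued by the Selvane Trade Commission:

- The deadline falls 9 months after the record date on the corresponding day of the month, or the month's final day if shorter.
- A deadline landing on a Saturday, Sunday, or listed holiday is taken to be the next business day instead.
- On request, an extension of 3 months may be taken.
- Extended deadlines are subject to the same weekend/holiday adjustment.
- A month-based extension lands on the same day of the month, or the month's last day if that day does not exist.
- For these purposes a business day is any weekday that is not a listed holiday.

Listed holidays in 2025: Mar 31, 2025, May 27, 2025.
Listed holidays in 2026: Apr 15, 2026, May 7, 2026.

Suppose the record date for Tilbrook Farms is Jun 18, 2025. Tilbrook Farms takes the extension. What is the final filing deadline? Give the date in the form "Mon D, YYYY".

Moving 9 months forward from Jun 18, 2025 on the corresponding day gives Mar 18, 2026.
Since Mar 18, 2026 is a Wednesday and not a holiday, the date is unchanged.
Add 3 months to Mar 18, 2026: Jun 18, 2026.
Since Jun 18, 2026 is a Thursday and not a holiday, the date is unchanged.
Final deadline: Jun 18, 2026.

Jun 18, 2026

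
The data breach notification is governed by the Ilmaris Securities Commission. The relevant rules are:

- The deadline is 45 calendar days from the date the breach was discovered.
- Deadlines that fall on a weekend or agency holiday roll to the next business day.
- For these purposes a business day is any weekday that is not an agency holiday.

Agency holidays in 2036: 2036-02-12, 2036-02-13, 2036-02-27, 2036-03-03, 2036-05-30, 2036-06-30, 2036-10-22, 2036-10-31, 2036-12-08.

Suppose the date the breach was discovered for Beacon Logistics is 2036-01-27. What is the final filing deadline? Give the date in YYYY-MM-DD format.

45 calendar days after 2036-01-27 is 2036-03-12.
Since 2036-03-12 is a Wednesday and not a holiday, the date is unchanged.
Deadline: 2036-03-12.

2036-03-12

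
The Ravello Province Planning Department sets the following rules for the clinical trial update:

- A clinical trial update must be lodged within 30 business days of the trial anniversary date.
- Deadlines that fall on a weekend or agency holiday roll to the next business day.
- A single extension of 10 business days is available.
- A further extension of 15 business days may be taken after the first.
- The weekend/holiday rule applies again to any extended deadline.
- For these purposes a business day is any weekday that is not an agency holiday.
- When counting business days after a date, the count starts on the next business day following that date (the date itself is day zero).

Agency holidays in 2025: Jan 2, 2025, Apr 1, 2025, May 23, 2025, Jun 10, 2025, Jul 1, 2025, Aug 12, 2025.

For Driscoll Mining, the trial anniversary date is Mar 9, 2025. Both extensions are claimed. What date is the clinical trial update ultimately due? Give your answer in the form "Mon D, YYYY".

Starting the day after Mar 9, 2025 and counting 30 business days lands on Apr 21, 2025.
Apr 21, 2025 falls on a Monday, which is a business day, so no adjustment is needed.
Counting 10 further business days from Apr 21, 2025 reaches May 5, 2025.
May 5, 2025 is a Monday and not a listed holiday, so it stands.
Counting 15 further business days from May 5, 2025 reaches May 27, 2025.
May 27, 2025 (Tuesday) is already a business day.
The final due date is May 27, 2025.

May 27, 2025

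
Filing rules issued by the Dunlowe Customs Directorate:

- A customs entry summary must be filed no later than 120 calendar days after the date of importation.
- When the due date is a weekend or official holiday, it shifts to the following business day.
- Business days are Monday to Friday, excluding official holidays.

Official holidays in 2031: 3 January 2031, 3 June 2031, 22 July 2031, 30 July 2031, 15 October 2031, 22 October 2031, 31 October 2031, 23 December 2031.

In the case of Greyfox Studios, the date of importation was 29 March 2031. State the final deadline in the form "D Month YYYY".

From 29 March 2031, 120 calendar days later is 27 July 2031.
27 July 2031 falls on a Sunday. Rolling to the next business day gives 28 July 2031, a Monday.
Deadline: 28 July 2031.

28 July 2031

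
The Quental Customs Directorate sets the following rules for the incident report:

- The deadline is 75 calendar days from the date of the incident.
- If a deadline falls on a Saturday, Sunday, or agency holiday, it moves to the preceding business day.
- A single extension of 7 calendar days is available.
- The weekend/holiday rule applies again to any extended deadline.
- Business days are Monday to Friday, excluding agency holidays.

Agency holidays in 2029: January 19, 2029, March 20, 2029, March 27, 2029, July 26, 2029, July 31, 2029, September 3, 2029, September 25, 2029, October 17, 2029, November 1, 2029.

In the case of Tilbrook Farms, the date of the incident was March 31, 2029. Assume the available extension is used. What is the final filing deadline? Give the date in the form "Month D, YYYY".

June 21, 2029

Trigger date March 31, 2029 + 75 calendar days = June 14, 2029.
June 14, 2029 is a Thursday and not a listed holiday, so it stands.
The 7-calendar-day extension moves the deadline from June 14, 2029 to June 21, 2029.
Since June 21, 2029 is a Thursday and not a holiday, the date is unchanged.
The final due date is June 21, 2029.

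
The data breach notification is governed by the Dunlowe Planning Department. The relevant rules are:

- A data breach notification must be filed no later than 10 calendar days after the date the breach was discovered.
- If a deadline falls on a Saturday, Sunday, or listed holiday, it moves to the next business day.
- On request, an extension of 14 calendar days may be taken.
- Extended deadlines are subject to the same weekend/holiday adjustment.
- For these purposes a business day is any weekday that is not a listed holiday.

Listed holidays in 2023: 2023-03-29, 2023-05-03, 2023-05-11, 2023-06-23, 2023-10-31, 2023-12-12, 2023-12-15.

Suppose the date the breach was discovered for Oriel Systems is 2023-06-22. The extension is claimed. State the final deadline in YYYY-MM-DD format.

2023-07-17

Adding 10 calendar days to 2023-06-22 gives 2023-07-02.
2023-07-02 is a Sunday; the next business day is 2023-07-03 (Monday).
Applying the 14-calendar-day extension: 2023-07-03 + 14 days = 2023-07-17.
2023-07-17 is a Monday and not a listed holiday, so it stands.
Deadline: 2023-07-17.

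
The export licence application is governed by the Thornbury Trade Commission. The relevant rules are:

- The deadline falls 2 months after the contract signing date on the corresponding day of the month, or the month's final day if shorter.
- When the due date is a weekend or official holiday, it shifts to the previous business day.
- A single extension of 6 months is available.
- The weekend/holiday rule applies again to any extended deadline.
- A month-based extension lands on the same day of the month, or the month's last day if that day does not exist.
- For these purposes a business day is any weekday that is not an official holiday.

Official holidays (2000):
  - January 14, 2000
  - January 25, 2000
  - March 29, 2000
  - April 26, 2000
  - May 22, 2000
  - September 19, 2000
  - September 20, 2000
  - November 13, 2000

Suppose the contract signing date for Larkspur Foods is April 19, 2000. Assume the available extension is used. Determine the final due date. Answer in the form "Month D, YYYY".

2 months after April 19, 2000, on the same day of the month, is June 19, 2000.
June 19, 2000 (Monday) is already a business day.
Applying the 6 months extension: 6 months after June 19, 2000 is December 19, 2000.
Since December 19, 2000 is a Tuesday and not a holiday, the date is unchanged.
So the filing is due December 19, 2000.

December 19, 2000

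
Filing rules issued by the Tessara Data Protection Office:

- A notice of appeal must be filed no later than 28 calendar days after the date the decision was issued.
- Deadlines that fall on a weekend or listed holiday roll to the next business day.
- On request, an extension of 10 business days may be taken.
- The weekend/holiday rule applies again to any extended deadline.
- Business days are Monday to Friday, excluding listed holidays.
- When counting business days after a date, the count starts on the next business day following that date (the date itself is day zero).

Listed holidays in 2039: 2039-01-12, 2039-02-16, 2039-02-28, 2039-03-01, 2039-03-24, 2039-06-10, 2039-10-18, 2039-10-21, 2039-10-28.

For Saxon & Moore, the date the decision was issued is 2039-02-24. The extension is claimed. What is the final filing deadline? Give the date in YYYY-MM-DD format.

Adding 28 calendar days to 2039-02-24 gives 2039-03-24.
2039-03-24 is a listed holiday; the next business day is 2039-03-25 (Friday).
The 10-business-day extension runs from 2039-03-25 to 2039-04-08.
2039-04-08 is a Friday and not a listed holiday, so it stands.
So the filing is due 2039-04-08.

2039-04-08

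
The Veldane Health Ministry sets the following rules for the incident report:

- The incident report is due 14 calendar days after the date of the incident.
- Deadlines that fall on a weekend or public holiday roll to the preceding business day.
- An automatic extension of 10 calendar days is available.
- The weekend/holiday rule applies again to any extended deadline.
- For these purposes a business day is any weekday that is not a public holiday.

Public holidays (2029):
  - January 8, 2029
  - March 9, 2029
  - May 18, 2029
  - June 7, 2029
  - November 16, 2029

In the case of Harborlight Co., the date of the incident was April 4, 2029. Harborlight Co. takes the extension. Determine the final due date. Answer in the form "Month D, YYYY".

April 27, 2029

Adding 14 calendar days to April 4, 2029 gives April 18, 2029.
April 18, 2029 falls on a Wednesday, which is a business day, so no adjustment is needed.
Applying the 10-calendar-day extension: April 18, 2029 + 10 days = April 28, 2029.
Because April 28, 2029 is a Saturday, the deadline becomes April 27, 2029 (Friday).
So the filing is due April 27, 2029.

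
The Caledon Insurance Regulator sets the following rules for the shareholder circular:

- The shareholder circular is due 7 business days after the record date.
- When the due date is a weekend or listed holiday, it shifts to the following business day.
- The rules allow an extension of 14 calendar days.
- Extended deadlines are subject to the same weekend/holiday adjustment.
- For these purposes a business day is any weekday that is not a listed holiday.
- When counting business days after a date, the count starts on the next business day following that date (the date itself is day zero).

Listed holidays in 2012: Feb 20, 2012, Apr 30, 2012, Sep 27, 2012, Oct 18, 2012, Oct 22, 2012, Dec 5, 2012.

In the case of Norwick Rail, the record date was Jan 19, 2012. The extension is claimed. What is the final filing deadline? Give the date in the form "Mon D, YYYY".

Starting the day after Jan 19, 2012 and counting 7 business days lands on Jan 30, 2012.
Jan 30, 2012 is a Monday and not a listed holiday, so it stands.
The 14-calendar-day extension moves the deadline from Jan 30, 2012 to Feb 13, 2012.
Feb 13, 2012 is a Monday and not a listed holiday, so it stands.
So the filing is due Feb 13, 2012.

Feb 13, 2012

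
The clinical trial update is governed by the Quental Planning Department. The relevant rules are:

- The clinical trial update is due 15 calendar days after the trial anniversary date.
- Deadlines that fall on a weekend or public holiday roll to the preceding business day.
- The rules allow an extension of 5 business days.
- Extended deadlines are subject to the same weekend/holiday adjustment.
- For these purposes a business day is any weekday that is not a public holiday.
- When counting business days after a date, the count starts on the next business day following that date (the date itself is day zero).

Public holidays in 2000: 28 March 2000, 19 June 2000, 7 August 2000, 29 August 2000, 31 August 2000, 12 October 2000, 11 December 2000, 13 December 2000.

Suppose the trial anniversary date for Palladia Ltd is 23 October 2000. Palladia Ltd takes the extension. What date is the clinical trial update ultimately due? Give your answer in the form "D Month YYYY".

14 November 2000

15 calendar days after 23 October 2000 is 7 November 2000.
7 November 2000 falls on a Tuesday, which is a business day, so no adjustment is needed.
Counting 5 further business days from 7 November 2000 reaches 14 November 2000.
14 November 2000 falls on a Tuesday, which is a business day, so no adjustment is needed.
Deadline: 14 November 2000.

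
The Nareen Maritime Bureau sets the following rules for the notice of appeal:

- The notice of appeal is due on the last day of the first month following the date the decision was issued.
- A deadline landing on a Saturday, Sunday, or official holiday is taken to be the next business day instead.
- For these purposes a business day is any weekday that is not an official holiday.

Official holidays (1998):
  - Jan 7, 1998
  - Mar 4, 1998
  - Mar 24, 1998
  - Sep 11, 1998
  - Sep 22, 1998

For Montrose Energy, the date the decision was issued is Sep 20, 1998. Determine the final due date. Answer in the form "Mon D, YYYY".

Nov 2, 1998

1 month after Sep 20, 1998 is October 1998; that month ends on Oct 31, 1998.
Oct 31, 1998 is a Saturday; the next business day is Nov 2, 1998 (Monday).
Final deadline: Nov 2, 1998.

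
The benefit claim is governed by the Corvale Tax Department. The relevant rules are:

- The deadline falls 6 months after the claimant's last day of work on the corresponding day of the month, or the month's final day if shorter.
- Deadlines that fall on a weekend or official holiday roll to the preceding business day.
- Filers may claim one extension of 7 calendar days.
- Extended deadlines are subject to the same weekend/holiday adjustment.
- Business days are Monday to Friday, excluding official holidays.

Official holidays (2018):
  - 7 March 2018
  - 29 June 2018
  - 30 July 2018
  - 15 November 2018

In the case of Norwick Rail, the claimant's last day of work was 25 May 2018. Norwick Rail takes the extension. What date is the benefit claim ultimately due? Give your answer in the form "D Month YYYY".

6 months from 25 May 2018 is 25 November 2018.
25 November 2018 is a Sunday; the preceding business day is 23 November 2018 (Friday).
With the 7-day extension, 23 November 2018 becomes 30 November 2018.
30 November 2018 (Friday) is already a business day.
So the filing is due 30 November 2018.

30 November 2018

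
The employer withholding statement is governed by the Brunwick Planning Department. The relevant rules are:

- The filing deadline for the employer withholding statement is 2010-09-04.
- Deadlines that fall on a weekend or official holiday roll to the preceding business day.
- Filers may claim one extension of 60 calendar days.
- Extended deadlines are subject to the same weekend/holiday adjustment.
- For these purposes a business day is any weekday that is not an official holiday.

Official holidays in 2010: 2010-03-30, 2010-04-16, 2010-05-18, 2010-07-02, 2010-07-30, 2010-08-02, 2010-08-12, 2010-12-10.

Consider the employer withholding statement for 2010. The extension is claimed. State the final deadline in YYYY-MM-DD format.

2010-11-02

The statutory due date is 2010-09-04.
2010-09-04 is a Saturday, so it moves to the preceding business day, 2010-09-03 (Friday).
Add the 60 calendar-day extension to 2010-09-03: 2010-11-02.
2010-11-02 is a Tuesday and not a listed holiday, so it stands.
The final due date is 2010-11-02.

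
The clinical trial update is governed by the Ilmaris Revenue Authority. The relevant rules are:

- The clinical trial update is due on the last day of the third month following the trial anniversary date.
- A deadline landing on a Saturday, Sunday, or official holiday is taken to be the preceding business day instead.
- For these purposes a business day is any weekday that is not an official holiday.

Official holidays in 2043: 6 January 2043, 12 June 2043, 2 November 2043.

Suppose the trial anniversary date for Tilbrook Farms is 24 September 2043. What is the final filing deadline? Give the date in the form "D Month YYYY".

31 December 2043

3 months after 24 September 2043 falls in December 2043; the last day of that month is 31 December 2043.
31 December 2043 falls on a Thursday, which is a business day, so no adjustment is needed.
Deadline: 31 December 2043.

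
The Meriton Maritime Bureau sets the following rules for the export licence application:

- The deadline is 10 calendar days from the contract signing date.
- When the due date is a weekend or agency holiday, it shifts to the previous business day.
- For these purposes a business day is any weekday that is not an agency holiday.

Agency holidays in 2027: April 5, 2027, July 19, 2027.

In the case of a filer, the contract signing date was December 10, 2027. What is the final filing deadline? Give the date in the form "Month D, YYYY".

10 calendar days after December 10, 2027 is December 20, 2027.
December 20, 2027 is a Monday and not a listed holiday, so it stands.
Final deadline: December 20, 2027.

December 20, 2027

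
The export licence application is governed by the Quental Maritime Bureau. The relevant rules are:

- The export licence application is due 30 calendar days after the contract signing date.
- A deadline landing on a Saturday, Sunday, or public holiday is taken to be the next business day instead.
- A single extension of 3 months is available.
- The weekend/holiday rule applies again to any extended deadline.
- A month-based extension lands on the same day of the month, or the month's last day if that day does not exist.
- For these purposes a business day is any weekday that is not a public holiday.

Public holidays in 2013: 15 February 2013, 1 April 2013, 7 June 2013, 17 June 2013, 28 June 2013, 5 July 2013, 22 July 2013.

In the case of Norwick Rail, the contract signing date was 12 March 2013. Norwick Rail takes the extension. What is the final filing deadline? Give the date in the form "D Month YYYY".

11 July 2013

Adding 30 calendar days to 12 March 2013 gives 11 April 2013.
11 April 2013 is a Thursday and not a listed holiday, so it stands.
Applying the 3 months extension: 3 months after 11 April 2013 is 11 July 2013.
11 July 2013 (Thursday) is already a business day.
Deadline: 11 July 2013.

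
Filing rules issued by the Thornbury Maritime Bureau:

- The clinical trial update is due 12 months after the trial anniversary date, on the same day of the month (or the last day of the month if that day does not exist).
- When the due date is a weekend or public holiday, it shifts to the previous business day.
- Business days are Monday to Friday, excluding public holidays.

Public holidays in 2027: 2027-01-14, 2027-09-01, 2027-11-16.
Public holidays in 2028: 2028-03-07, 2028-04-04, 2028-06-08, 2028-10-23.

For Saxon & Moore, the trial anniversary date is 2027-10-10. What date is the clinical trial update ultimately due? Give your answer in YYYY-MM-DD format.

12 months from 2027-10-10 is 2028-10-10.
2028-10-10 falls on a Tuesday, which is a business day, so no adjustment is needed.
Final deadline: 2028-10-10.

2028-10-10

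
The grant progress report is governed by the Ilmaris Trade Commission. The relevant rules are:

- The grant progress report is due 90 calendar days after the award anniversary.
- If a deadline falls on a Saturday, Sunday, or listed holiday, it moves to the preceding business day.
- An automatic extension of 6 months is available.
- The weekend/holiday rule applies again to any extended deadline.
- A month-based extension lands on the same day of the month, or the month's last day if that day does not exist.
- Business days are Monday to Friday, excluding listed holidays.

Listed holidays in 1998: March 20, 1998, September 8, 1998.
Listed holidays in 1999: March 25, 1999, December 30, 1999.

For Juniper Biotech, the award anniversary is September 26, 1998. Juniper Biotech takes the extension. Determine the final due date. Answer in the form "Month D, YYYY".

From September 26, 1998, 90 calendar days later is December 25, 1998.
December 25, 1998 falls on a Friday, which is a business day, so no adjustment is needed.
Add 6 months to December 25, 1998: June 25, 1999.
Since June 25, 1999 is a Friday and not a holiday, the date is unchanged.
So the filing is due June 25, 1999.

June 25, 1999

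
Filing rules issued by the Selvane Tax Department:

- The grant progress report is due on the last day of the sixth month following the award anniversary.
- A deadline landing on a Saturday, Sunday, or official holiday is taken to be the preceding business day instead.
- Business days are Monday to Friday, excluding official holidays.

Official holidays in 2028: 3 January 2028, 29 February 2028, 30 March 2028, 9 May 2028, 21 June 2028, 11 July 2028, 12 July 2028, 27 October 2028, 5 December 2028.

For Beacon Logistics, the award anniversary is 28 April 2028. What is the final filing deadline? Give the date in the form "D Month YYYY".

31 October 2028

6 months after 28 April 2028 falls in October 2028; the last day of that month is 31 October 2028.
31 October 2028 (Tuesday) is already a business day.
So the filing is due 31 October 2028.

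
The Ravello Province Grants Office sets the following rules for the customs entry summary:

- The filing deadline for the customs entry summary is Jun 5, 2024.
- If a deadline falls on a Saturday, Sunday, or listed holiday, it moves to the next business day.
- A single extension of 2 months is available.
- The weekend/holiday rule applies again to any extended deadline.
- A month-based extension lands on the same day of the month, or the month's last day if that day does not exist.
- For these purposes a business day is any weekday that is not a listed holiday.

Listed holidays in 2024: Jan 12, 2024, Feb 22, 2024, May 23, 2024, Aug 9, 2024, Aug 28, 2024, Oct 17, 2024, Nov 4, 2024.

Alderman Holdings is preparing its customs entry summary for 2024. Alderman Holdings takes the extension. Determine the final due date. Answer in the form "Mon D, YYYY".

The stated deadline is Jun 5, 2024.
Jun 5, 2024 falls on a Wednesday, which is a business day, so no adjustment is needed.
Add 2 months to Jun 5, 2024: Aug 5, 2024.
Aug 5, 2024 is a Monday and not a listed holiday, so it stands.
Deadline: Aug 5, 2024.

Aug 5, 2024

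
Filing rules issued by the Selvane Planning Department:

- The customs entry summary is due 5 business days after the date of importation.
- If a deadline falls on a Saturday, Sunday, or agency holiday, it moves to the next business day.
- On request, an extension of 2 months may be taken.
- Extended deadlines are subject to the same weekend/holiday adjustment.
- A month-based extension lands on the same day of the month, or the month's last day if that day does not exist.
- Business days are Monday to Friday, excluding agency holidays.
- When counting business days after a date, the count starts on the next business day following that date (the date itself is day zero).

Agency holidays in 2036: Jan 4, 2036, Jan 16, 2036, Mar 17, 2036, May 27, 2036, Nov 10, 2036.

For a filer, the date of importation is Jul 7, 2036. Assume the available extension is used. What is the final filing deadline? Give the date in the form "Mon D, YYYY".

Sep 15, 2036

5 business days after Jul 7, 2036, excluding weekends and holidays, is Jul 14, 2036.
Jul 14, 2036 (Monday) is already a business day.
Applying the 2 months extension: 2 months after Jul 14, 2036 is Sep 14, 2036.
Sep 14, 2036 is a Sunday; the next business day is Sep 15, 2036 (Monday).
Final deadline: Sep 15, 2036.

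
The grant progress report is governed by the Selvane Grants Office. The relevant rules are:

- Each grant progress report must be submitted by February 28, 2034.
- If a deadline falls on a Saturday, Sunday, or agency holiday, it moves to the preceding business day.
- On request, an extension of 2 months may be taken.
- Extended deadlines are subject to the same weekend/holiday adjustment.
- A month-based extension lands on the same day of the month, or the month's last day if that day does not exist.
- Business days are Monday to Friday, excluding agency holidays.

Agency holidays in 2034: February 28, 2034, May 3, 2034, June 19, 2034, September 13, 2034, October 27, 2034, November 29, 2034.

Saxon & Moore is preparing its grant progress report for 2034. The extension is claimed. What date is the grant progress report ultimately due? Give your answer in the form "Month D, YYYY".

April 27, 2034

Start from the fixed due date, February 28, 2034.
February 28, 2034 is a listed holiday, so it moves to the preceding business day, February 27, 2034 (Monday).
Add 2 months to February 27, 2034: April 27, 2034.
April 27, 2034 falls on a Thursday, which is a business day, so no adjustment is needed.
So the filing is due April 27, 2034.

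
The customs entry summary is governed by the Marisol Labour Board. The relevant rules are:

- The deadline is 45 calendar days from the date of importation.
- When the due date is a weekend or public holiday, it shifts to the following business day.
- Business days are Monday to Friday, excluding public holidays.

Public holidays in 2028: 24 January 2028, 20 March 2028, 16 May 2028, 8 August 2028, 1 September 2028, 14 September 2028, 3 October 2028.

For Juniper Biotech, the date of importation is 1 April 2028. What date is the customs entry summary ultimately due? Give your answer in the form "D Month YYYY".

Trigger date 1 April 2028 + 45 calendar days = 16 May 2028.
16 May 2028 is a listed holiday; the next business day is 17 May 2028 (Wednesday).
The final due date is 17 May 2028.

17 May 2028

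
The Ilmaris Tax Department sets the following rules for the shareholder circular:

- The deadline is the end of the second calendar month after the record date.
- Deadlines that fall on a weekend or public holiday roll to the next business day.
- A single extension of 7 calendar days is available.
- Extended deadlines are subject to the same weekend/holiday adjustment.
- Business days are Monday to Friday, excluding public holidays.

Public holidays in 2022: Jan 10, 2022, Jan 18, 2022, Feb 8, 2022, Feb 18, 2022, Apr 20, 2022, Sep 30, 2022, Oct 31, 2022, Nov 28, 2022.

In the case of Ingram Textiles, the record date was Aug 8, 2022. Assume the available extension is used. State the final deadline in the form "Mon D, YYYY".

2 months after Aug 8, 2022 falls in October 2022; the last day of that month is Oct 31, 2022.
Oct 31, 2022 is a listed holiday, so it moves to the next business day, Nov 1, 2022 (Tuesday).
With the 7-day extension, Nov 1, 2022 becomes Nov 8, 2022.
Nov 8, 2022 is a Tuesday and not a listed holiday, so it stands.
The final due date is Nov 8, 2022.

Nov 8, 2022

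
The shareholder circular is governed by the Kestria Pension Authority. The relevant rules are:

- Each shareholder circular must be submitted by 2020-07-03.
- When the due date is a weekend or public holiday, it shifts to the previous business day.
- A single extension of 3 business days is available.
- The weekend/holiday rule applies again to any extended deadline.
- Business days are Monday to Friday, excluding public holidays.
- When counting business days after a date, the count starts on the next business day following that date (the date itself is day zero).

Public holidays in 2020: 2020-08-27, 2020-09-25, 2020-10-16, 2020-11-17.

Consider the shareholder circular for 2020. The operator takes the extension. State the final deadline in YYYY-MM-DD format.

2020-07-08

Start from the fixed due date, 2020-07-03.
2020-07-03 (Friday) is already a business day.
The 3-business-day extension runs from 2020-07-03 to 2020-07-08.
2020-07-08 falls on a Wednesday, which is a business day, so no adjustment is needed.
So the filing is due 2020-07-08.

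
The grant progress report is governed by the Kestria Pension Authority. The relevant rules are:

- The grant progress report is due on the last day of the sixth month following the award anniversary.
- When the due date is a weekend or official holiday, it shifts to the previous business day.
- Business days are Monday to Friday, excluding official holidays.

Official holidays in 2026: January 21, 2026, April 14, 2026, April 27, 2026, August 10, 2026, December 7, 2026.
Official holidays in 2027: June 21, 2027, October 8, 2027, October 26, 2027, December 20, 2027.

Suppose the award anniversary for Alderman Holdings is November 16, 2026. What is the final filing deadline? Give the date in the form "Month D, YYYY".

6 months after November 16, 2026 is May 2027; that month ends on May 31, 2027.
May 31, 2027 falls on a Monday, which is a business day, so no adjustment is needed.
Deadline: May 31, 2027.

May 31, 2027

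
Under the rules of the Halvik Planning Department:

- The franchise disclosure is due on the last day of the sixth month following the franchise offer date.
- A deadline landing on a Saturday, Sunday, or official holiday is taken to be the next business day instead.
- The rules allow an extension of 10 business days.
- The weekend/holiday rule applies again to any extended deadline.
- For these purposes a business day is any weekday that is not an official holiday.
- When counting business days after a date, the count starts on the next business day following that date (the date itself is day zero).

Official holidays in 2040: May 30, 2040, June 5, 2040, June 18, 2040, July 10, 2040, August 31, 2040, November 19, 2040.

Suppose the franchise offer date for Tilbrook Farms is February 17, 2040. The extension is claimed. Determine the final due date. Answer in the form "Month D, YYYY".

6 months after February 17, 2040 is August 2040; that month ends on August 31, 2040.
Because August 31, 2040 is a listed holiday, the deadline becomes September 3, 2040 (Monday).
The 10-business-day extension runs from September 3, 2040 to September 17, 2040.
Since September 17, 2040 is a Monday and not a holiday, the date is unchanged.
Final deadline: September 17, 2040.

September 17, 2040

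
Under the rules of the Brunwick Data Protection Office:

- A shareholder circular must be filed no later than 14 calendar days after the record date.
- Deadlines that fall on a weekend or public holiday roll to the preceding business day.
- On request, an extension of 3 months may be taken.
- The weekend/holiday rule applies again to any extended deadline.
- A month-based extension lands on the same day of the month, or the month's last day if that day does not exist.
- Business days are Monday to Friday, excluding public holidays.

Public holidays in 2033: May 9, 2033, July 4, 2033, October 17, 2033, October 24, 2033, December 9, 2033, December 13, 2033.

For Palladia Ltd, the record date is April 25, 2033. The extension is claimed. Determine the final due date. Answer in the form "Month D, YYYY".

August 5, 2033

Adding 14 calendar days to April 25, 2033 gives May 9, 2033.
May 9, 2033 falls on a listed holiday. Rolling to the preceding business day gives May 6, 2033, a Friday.
Applying the 3 months extension: 3 months after May 6, 2033 is August 6, 2033.
Because August 6, 2033 is a Saturday, the deadline becomes August 5, 2033 (Friday).
The final due date is August 5, 2033.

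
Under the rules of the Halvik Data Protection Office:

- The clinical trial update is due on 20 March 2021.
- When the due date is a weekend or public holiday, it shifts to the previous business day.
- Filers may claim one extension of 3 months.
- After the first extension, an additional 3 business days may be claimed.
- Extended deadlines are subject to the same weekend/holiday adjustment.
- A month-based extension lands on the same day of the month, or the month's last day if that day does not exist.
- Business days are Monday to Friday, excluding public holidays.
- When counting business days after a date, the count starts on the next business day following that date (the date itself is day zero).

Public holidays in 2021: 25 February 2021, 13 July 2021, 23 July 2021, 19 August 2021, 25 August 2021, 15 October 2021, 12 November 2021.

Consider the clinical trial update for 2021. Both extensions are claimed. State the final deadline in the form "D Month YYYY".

Start from the fixed due date, 20 March 2021.
20 March 2021 is a Saturday; the preceding business day is 19 March 2021 (Friday).
Add 3 months to 19 March 2021: 19 June 2021.
19 June 2021 is a Saturday; the preceding business day is 18 June 2021 (Friday).
Applying the 3-business-day extension: 3 business days after 18 June 2021 is 23 June 2021.
Since 23 June 2021 is a Wednesday and not a holiday, the date is unchanged.
The final due date is 23 June 2021.

23 June 2021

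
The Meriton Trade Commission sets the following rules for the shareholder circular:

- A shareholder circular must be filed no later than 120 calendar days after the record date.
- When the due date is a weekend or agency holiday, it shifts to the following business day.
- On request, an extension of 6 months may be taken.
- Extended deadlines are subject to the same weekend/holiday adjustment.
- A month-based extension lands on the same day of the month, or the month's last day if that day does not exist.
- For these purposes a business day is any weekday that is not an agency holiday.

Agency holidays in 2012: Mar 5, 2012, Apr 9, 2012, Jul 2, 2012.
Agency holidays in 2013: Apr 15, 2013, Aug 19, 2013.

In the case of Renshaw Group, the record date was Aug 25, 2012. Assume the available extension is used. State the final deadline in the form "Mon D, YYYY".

From Aug 25, 2012, 120 calendar days later is Dec 23, 2012.
Dec 23, 2012 is a Sunday; the next business day is Dec 24, 2012 (Monday).
The 6 months extension carries Dec 24, 2012 to Jun 24, 2013.
Jun 24, 2013 (Monday) is already a business day.
The final due date is Jun 24, 2013.

Jun 24, 2013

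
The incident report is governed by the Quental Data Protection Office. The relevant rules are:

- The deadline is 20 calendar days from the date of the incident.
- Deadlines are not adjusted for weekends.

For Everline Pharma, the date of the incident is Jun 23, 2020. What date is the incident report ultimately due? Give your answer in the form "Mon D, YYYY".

Adding 20 calendar days to Jun 23, 2020 gives Jul 13, 2020.
Jul 13, 2020 is a Monday; no weekend or holiday adjustment applies.
The final due date is Jul 13, 2020.

Jul 13, 2020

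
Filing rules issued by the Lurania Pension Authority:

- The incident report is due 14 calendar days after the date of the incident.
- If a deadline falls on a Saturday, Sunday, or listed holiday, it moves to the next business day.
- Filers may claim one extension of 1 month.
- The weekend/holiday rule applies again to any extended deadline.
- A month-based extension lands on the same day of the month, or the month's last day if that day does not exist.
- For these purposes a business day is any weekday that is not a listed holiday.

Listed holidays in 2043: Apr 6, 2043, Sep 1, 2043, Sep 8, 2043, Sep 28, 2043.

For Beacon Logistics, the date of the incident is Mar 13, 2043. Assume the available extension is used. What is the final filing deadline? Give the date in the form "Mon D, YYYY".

Apr 27, 2043

From Mar 13, 2043, 14 calendar days later is Mar 27, 2043.
Mar 27, 2043 falls on a Friday, which is a business day, so no adjustment is needed.
Add 1 month to Mar 27, 2043: Apr 27, 2043.
Apr 27, 2043 is a Monday and not a listed holiday, so it stands.
So the filing is due Apr 27, 2043.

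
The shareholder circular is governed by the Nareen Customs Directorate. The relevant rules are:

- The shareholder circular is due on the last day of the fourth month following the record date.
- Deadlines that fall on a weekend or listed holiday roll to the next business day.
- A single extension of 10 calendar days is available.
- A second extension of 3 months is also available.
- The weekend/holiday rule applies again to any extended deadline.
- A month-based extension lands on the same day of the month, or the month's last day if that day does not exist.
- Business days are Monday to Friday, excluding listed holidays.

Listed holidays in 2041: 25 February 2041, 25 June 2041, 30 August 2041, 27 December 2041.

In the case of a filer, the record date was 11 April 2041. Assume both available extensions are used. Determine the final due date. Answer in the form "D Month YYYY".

4 months after 11 April 2041 falls in August 2041; the last day of that month is 31 August 2041.
31 August 2041 falls on a Saturday. Rolling to the next business day gives 2 September 2041, a Monday.
Add the 10 calendar-day extension to 2 September 2041: 12 September 2041.
Since 12 September 2041 is a Thursday and not a holiday, the date is unchanged.
Applying the 3 months extension: 3 months after 12 September 2041 is 12 December 2041.
12 December 2041 is a Thursday and not a listed holiday, so it stands.
Deadline: 12 December 2041.

12 December 2041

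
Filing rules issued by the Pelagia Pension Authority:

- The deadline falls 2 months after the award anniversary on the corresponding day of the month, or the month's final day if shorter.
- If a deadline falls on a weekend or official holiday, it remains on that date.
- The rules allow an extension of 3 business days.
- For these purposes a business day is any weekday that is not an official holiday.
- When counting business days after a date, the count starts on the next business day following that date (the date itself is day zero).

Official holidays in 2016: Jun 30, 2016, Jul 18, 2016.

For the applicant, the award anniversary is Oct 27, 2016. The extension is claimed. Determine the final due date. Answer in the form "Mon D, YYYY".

2 months from Oct 27, 2016 is Dec 27, 2016.
Dec 27, 2016 is a Tuesday; no weekend or holiday adjustment applies.
Counting 3 further business days from Dec 27, 2016 reaches Dec 30, 2016.
Dec 30, 2016 falls on a Friday. The rules make no weekend/holiday allowance, so it remains Dec 30, 2016.
So the filing is due Dec 30, 2016.

Dec 30, 2016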